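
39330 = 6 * 6555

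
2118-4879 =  - 2761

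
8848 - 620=8228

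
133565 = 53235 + 80330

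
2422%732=226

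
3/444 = 1/148= 0.01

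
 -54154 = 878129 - 932283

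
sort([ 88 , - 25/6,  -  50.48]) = [ -50.48,- 25/6 , 88 ] 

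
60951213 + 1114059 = 62065272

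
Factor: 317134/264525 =2^1*3^( - 1)*5^(  -  2 ) * 3527^( - 1)*158567^1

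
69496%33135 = 3226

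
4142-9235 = -5093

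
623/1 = 623 = 623.00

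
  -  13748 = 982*( - 14)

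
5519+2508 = 8027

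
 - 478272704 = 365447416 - 843720120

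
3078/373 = 8 + 94/373 = 8.25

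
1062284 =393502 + 668782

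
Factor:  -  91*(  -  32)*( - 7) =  - 20384 = - 2^5*7^2*13^1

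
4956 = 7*708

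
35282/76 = 17641/38 =464.24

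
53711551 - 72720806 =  - 19009255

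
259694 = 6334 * 41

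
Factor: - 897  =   - 3^1 * 13^1*23^1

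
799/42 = 19  +  1/42 = 19.02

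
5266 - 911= 4355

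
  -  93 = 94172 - 94265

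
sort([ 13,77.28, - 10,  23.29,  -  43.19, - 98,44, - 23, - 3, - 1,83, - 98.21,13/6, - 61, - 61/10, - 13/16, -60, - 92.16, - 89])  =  [ - 98.21, - 98, - 92.16 , - 89, - 61, - 60 , - 43.19, - 23, - 10, - 61/10,  -  3, - 1, - 13/16, 13/6,13,23.29,  44,77.28,83 ] 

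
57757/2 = 57757/2=   28878.50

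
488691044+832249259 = 1320940303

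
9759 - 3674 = 6085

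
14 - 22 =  - 8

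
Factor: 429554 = 2^1*397^1*541^1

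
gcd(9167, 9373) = 103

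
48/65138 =24/32569  =  0.00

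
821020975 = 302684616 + 518336359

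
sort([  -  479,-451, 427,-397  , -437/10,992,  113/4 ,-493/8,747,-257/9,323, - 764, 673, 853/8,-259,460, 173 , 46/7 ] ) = [ - 764, - 479, - 451,  -  397 ,  -  259, - 493/8, - 437/10,-257/9, 46/7 , 113/4, 853/8, 173,323, 427, 460 , 673, 747, 992]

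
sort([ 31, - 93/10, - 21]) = [ -21, - 93/10,31]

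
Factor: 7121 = 7121^1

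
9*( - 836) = -7524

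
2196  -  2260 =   -  64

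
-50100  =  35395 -85495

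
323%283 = 40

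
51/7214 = 51/7214 = 0.01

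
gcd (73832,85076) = 4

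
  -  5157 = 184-5341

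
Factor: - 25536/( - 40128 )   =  7/11 = 7^1 *11^( - 1)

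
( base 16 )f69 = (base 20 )9h5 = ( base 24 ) 6K9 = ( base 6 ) 30133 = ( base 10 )3945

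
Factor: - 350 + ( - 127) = -3^2*53^1=- 477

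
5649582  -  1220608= 4428974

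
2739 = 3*913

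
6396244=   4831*1324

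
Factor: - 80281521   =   - 3^2*8920169^1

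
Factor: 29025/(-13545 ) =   -  15/7= - 3^1*5^1*7^( - 1)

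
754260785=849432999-95172214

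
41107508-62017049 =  - 20909541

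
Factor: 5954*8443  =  50269622 = 2^1*13^1*229^1*8443^1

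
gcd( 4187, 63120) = 1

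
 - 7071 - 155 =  - 7226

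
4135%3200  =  935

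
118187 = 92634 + 25553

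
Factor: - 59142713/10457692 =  - 8448959/1493956 = - 2^( - 2 )*373489^( - 1 )*8448959^1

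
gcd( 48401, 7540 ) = 29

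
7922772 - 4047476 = 3875296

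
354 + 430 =784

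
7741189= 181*42769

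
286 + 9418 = 9704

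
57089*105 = 5994345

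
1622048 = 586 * 2768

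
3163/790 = 4 + 3/790 = 4.00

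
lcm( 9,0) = 0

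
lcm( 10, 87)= 870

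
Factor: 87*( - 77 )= - 6699 = -3^1 * 7^1*11^1*29^1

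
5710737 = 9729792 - 4019055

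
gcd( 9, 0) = 9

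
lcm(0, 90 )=0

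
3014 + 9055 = 12069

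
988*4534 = 4479592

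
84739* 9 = 762651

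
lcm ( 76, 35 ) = 2660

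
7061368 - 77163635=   -  70102267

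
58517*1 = 58517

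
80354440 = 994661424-914306984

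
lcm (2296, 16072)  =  16072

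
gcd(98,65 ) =1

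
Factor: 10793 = 43^1 * 251^1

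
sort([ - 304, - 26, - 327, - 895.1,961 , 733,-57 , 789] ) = [ - 895.1, - 327, - 304, - 57 , - 26,  733, 789,961] 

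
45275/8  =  5659 + 3/8 = 5659.38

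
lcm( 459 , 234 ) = 11934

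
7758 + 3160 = 10918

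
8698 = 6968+1730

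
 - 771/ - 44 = 771/44 = 17.52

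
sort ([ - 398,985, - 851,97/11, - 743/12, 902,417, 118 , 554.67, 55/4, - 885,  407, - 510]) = [ - 885, - 851, - 510, - 398, - 743/12,97/11,55/4,118,  407,417, 554.67, 902,985] 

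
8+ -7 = 1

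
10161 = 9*1129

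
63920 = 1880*34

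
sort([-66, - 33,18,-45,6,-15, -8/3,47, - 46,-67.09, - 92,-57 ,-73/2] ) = [-92,-67.09,-66,  -  57, - 46, - 45,-73/2,-33,  -  15, - 8/3,6,18,  47]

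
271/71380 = 271/71380 = 0.00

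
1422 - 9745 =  - 8323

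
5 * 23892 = 119460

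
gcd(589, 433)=1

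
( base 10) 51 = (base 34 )1H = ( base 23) 25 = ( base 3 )1220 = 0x33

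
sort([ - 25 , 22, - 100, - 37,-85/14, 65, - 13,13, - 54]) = [ - 100,-54,-37,-25, - 13,-85/14, 13, 22,65] 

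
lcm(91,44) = 4004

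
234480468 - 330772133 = -96291665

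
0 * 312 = 0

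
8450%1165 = 295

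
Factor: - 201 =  - 3^1*67^1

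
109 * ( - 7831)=-853579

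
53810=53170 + 640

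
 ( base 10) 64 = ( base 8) 100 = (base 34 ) 1U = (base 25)2E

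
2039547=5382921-3343374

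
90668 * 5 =453340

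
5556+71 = 5627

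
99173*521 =51669133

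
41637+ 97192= 138829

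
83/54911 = 83/54911 = 0.00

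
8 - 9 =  - 1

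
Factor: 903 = 3^1*7^1 * 43^1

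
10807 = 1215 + 9592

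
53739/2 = 26869+1/2  =  26869.50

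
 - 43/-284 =43/284  =  0.15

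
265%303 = 265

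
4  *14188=56752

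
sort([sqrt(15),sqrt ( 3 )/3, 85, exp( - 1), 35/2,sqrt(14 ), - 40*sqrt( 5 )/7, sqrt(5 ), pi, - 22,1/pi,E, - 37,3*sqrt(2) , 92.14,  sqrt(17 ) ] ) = [-37, - 22, - 40*sqrt(5) /7,1/pi,exp(  -  1 ),sqrt (3 ) /3,sqrt( 5),E,pi,  sqrt( 14 ),  sqrt (15),sqrt( 17 ), 3 * sqrt( 2), 35/2,85 , 92.14] 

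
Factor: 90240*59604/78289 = 2^9*3^2*5^1 * 47^1*79^( - 1 ) * 991^( - 1 ) * 4967^1= 5378664960/78289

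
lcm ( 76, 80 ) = 1520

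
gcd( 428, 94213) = 1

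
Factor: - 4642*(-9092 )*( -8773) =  - 2^3*11^1*31^1*211^1 *283^1*2273^1  =  - 370265026472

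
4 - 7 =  - 3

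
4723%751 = 217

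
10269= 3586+6683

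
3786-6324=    - 2538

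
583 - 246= 337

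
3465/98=35 + 5/14 = 35.36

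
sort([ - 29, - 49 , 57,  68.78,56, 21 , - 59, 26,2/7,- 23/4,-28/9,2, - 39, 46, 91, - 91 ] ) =[ - 91,  -  59 , - 49, - 39, - 29, - 23/4, - 28/9, 2/7 , 2,21,26, 46 , 56 , 57, 68.78,  91]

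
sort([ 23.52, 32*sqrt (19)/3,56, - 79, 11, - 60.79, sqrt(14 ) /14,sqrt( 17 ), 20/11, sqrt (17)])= [ - 79,  -  60.79,sqrt ( 14)/14, 20/11, sqrt(17),  sqrt( 17),11 , 23.52, 32*sqrt ( 19)/3,56]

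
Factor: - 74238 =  - 2^1*3^1*12373^1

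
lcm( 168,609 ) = 4872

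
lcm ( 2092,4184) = 4184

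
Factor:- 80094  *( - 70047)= 2^1*3^3 * 7^1 * 43^1*181^1*1907^1 = 5610344418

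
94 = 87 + 7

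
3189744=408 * 7818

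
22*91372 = 2010184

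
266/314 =133/157= 0.85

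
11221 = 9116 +2105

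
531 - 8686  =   - 8155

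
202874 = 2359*86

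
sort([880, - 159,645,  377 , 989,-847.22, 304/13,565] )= [ - 847.22, - 159,304/13, 377,565,645, 880, 989]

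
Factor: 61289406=2^1*3^3*1134989^1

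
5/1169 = 5/1169 = 0.00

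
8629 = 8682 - 53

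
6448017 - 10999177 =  - 4551160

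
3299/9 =3299/9= 366.56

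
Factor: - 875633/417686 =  - 2^( - 1 )* 11^1*23^1 * 3461^1 *208843^ ( - 1 )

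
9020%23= 4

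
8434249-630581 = 7803668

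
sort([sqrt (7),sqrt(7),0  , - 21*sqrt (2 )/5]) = [ - 21 * sqrt (2)/5,0,sqrt( 7),sqrt( 7) ] 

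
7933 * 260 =2062580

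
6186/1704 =1031/284 = 3.63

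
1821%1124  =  697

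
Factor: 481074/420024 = 2^( -2 )*43^(-1)*197^1 = 197/172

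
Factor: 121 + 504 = 625 = 5^4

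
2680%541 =516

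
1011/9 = 337/3 = 112.33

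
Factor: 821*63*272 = 2^4*3^2*7^1*17^1*821^1  =  14068656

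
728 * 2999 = 2183272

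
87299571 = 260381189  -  173081618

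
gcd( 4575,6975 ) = 75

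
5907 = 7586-1679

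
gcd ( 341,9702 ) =11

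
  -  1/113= - 1 + 112/113  =  -  0.01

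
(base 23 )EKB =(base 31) 863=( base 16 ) 1EC5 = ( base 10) 7877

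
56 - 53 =3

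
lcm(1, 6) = 6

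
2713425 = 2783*975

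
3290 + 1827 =5117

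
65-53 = 12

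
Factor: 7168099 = 31^2*7459^1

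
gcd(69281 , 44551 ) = 1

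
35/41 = 35/41 = 0.85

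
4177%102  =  97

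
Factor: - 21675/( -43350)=1/2= 2^( - 1 ) 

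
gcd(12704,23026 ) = 794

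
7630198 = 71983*106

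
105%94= 11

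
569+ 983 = 1552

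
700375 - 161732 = 538643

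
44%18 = 8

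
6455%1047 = 173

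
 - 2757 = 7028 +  - 9785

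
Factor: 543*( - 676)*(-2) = 2^3*3^1*13^2*181^1 = 734136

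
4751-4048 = 703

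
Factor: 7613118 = 2^1*3^2*151^1*2801^1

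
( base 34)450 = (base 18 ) ee6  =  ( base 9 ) 6516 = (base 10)4794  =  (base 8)11272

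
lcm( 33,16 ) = 528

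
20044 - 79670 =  - 59626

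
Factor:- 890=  - 2^1*5^1*89^1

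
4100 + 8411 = 12511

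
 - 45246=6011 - 51257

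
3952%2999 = 953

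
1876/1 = 1876 = 1876.00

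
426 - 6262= - 5836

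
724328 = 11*65848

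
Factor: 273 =3^1*7^1* 13^1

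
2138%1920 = 218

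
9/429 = 3/143 = 0.02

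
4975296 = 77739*64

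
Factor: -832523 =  - 19^1 * 43^1 * 1019^1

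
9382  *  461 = 4325102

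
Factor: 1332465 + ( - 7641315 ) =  - 2^1*3^1*5^2*137^1*307^1 = - 6308850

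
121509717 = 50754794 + 70754923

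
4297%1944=409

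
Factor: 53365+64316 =3^1* 39227^1   =  117681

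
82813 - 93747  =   - 10934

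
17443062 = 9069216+8373846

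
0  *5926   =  0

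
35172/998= 35 +121/499 = 35.24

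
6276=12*523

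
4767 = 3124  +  1643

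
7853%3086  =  1681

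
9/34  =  9/34 = 0.26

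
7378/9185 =7378/9185 = 0.80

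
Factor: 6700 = 2^2  *  5^2*67^1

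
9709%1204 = 77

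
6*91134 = 546804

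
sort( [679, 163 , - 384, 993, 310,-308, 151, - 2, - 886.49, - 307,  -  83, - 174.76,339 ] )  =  [ - 886.49, - 384, - 308, - 307,  -  174.76,-83, - 2,151, 163 , 310, 339,  679, 993]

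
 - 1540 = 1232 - 2772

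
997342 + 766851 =1764193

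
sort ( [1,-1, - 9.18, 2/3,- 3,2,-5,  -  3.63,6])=[ - 9.18, - 5, - 3.63, - 3, - 1,2/3 , 1,2,6 ]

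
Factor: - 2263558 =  - 2^1 * 11^1*31^1 *3319^1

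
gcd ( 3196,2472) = 4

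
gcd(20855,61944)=1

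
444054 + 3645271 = 4089325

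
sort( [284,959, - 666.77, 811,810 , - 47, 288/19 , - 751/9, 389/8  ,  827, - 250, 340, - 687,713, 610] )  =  [ - 687, - 666.77, - 250, - 751/9, - 47, 288/19 , 389/8, 284,  340, 610, 713, 810,  811, 827, 959]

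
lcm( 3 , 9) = 9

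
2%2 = 0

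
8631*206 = 1777986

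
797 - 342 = 455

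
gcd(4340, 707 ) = 7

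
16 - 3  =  13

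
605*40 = 24200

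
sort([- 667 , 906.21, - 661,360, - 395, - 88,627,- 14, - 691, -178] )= [  -  691 , - 667, - 661, - 395,  -  178,-88,- 14, 360,627,  906.21 ]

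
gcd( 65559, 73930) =1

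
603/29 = 603/29 = 20.79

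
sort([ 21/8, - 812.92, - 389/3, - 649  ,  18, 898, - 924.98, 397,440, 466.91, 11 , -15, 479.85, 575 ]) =[-924.98, -812.92, - 649, - 389/3,-15,21/8, 11, 18,397, 440, 466.91, 479.85,575, 898]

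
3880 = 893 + 2987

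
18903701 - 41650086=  - 22746385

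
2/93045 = 2/93045 = 0.00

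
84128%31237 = 21654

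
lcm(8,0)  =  0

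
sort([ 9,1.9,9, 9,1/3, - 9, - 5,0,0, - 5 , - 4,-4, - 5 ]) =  [ - 9, - 5,-5, - 5,-4, - 4, 0,0, 1/3, 1.9, 9, 9,9]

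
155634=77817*2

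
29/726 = 29/726=   0.04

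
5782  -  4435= 1347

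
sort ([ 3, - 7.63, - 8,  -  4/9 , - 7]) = [ - 8 ,-7.63, - 7,-4/9, 3]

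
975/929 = 975/929 = 1.05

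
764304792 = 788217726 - 23912934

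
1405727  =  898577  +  507150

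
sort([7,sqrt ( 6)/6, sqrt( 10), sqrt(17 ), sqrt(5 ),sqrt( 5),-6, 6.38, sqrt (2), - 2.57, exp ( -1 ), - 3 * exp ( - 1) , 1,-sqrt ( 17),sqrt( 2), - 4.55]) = [ - 6, - 4.55, - sqrt(17 ),-2.57, - 3*exp( - 1 ), exp ( - 1 ), sqrt(6)/6 , 1, sqrt ( 2 ),sqrt(2 ), sqrt(5), sqrt ( 5) , sqrt(10 ), sqrt ( 17),6.38 , 7]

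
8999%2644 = 1067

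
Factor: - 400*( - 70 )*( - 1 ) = - 28000 = - 2^5*5^3*7^1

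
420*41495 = 17427900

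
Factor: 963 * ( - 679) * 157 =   -  102658689 = -3^2*7^1*  97^1*107^1*157^1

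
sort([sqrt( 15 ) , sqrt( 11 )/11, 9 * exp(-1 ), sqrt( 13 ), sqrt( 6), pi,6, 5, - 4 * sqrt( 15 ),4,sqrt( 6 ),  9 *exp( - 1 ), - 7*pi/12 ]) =[-4 * sqrt(15), -7*pi/12, sqrt(11) /11,sqrt(6 ), sqrt ( 6 ) , pi, 9 *exp(-1 ),9*exp( - 1),sqrt( 13 ),sqrt(15 ), 4, 5,6]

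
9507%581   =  211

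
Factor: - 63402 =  - 2^1 * 3^1*10567^1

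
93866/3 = 93866/3 = 31288.67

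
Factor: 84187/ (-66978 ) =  - 2^ ( - 1 )*3^ (-2)*29^1* 61^( - 2 )*2903^1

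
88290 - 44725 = 43565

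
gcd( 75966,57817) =1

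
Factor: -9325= - 5^2*373^1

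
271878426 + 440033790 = 711912216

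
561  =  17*33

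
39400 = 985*40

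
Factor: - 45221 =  - 11^1* 4111^1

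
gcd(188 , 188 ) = 188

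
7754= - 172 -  - 7926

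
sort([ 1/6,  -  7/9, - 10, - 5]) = [ - 10,  -  5, - 7/9,1/6 ]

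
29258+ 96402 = 125660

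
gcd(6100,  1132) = 4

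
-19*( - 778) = 14782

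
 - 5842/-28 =2921/14 = 208.64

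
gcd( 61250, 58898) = 98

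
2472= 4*618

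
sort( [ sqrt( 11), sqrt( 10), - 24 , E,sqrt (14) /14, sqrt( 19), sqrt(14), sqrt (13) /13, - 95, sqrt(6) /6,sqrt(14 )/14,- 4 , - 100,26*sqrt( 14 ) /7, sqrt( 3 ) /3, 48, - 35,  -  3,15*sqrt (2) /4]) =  [ - 100,  -  95, - 35, - 24,-4, - 3, sqrt(14)/14, sqrt(14)/14,sqrt( 13) /13 , sqrt(6 )/6, sqrt (3) /3,E, sqrt( 10) , sqrt(11 ) , sqrt( 14),  sqrt( 19), 15*sqrt( 2 )/4,26*sqrt( 14) /7,  48 ] 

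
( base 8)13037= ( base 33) 56k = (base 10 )5663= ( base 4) 1120133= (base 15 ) 1A28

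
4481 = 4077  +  404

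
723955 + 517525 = 1241480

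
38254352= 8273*4624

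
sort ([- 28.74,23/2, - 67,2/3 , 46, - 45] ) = [ - 67, - 45,-28.74,2/3 , 23/2, 46] 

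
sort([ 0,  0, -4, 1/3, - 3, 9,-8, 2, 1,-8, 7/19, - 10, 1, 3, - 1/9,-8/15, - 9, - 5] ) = [ - 10 , - 9, - 8,-8  ,-5 , - 4 , - 3,- 8/15,-1/9, 0,0,  1/3,7/19, 1,1,2, 3,  9] 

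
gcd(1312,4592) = 656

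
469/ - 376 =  - 2 + 283/376 = -1.25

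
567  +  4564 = 5131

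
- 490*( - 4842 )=2372580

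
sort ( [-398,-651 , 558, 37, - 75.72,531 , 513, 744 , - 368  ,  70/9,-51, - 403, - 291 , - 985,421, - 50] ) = [ - 985,-651, - 403, - 398, - 368,-291,-75.72, - 51,-50, 70/9, 37,421, 513, 531, 558, 744 ] 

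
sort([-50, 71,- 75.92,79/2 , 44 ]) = [ - 75.92, - 50, 79/2,44 , 71]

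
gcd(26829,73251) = 9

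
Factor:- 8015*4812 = -38568180= -2^2*3^1 *5^1*7^1*229^1*401^1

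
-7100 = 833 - 7933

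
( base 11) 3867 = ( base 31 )57c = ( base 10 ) 5034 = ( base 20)cbe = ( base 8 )11652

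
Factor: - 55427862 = -2^1*3^1*7^1*1319711^1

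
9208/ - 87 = -106 + 14/87 = - 105.84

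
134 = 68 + 66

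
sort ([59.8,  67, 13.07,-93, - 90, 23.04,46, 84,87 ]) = [ - 93,-90, 13.07,  23.04, 46, 59.8,67, 84,87 ]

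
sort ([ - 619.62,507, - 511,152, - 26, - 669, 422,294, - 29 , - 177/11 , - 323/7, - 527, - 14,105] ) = [ - 669, - 619.62, - 527, - 511, - 323/7, -29,  -  26  , - 177/11,-14,105,152,294, 422,507 ] 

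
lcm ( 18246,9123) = 18246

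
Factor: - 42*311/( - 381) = 4354/127 = 2^1*7^1 * 127^ ( - 1) * 311^1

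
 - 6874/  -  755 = 6874/755= 9.10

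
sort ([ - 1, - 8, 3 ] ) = [ - 8, - 1 , 3]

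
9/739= 9/739 = 0.01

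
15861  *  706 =11197866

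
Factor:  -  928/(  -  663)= 2^5*3^( - 1)*13^( - 1)*17^ (-1)*29^1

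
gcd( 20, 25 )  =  5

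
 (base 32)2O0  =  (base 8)5400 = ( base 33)2jb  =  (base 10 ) 2816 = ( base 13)1388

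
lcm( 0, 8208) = 0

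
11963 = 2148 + 9815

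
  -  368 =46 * (-8) 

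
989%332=325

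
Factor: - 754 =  - 2^1*13^1 *29^1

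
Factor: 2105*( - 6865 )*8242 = -119103699650 = - 2^1 * 5^2*13^1*317^1*421^1*1373^1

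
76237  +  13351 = 89588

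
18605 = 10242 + 8363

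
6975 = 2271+4704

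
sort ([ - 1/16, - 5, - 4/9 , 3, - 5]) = [-5, - 5,-4/9,-1/16, 3 ] 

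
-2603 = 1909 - 4512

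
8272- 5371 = 2901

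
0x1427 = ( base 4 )1100213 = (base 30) 5LT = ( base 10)5159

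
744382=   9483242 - 8738860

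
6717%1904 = 1005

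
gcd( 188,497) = 1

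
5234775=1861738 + 3373037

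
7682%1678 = 970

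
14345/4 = 3586 + 1/4 = 3586.25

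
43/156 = 43/156 =0.28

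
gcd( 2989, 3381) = 49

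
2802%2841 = 2802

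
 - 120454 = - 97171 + -23283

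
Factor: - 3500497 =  - 7^1*11^1*13^2 *269^1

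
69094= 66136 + 2958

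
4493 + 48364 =52857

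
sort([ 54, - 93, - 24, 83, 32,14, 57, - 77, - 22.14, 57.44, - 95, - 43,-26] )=[ - 95, - 93,-77,  -  43, - 26, - 24, - 22.14, 14,32, 54 , 57, 57.44, 83] 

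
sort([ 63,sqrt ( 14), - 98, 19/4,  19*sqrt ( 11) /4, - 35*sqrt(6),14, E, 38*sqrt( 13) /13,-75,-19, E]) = [ - 98, -35*sqrt( 6 ) , - 75 ,-19,E,  E,sqrt(14),19/4,38*sqrt( 13)/13, 14,19*sqrt(11)/4,63] 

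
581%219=143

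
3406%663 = 91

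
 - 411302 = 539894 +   -  951196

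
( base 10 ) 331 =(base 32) AB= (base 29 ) bc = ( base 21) FG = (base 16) 14B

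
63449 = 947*67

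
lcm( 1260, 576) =20160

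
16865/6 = 16865/6 = 2810.83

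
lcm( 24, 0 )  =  0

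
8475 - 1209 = 7266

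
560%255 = 50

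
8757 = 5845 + 2912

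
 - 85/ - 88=85/88=0.97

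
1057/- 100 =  - 1057/100   =  -10.57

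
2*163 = 326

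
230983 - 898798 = - 667815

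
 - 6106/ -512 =3053/256 = 11.93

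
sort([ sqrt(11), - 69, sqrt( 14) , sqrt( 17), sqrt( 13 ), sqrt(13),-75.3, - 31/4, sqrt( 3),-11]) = [ - 75.3,  -  69,-11,  -  31/4, sqrt( 3)  ,  sqrt( 11), sqrt( 13), sqrt( 13 ), sqrt(14), sqrt(17) ] 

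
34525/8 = 4315 +5/8  =  4315.62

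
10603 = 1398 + 9205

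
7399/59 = 7399/59  =  125.41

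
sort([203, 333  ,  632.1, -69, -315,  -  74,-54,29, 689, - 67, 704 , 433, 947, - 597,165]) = [-597,-315, - 74,-69, - 67,-54,29,  165,203,333, 433,632.1, 689,704,947]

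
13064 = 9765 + 3299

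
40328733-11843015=28485718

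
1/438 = 1/438 = 0.00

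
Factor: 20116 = 2^2 *47^1*107^1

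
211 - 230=-19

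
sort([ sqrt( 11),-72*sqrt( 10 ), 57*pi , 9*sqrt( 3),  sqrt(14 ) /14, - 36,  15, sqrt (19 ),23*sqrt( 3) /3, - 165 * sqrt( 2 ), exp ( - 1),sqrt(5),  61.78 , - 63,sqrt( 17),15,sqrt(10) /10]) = [- 165*sqrt (2), - 72*sqrt( 10 ),-63,-36 , sqrt( 14)/14 , sqrt(10) /10, exp( - 1 ), sqrt( 5),  sqrt(11 ),sqrt( 17 ), sqrt(19),23*sqrt( 3)/3 , 15, 15,9* sqrt( 3),61.78, 57 *pi] 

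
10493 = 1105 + 9388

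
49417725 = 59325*833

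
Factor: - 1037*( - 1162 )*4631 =5580327214 = 2^1*7^1*11^1*17^1*61^1*83^1*421^1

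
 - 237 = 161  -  398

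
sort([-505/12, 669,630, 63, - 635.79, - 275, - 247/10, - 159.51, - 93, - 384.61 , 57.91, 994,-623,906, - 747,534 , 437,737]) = [-747, - 635.79,-623, - 384.61, - 275,-159.51,-93, - 505/12,-247/10,  57.91 , 63, 437,534, 630,  669,737,  906,994 ] 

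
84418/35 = 2411+33/35  =  2411.94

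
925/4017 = 925/4017 = 0.23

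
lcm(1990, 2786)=13930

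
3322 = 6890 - 3568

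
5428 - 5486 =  - 58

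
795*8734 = 6943530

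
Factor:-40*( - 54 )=2^4*3^3*5^1 = 2160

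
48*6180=296640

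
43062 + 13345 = 56407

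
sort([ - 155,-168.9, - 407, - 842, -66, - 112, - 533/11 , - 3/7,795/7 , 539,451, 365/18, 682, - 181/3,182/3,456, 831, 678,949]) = [ - 842, - 407, - 168.9, - 155,-112 ,  -  66 , - 181/3, - 533/11, - 3/7  ,  365/18, 182/3, 795/7, 451 , 456, 539,678, 682 , 831,949] 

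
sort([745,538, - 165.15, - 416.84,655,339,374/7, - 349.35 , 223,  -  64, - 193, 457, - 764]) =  [ - 764,-416.84, - 349.35, - 193,-165.15, - 64,374/7,223,339,457 , 538,655,745 ] 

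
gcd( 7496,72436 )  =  4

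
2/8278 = 1/4139 = 0.00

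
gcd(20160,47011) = 1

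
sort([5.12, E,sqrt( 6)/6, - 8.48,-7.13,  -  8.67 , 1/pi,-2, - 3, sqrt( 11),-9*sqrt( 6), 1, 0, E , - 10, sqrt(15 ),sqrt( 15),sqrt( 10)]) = [-9*sqrt( 6),- 10, - 8.67, - 8.48 , - 7.13, -3, - 2,0,1/pi, sqrt(6 )/6, 1,  E,E,  sqrt(10 ), sqrt( 11),sqrt( 15 ),sqrt( 15),5.12]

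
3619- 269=3350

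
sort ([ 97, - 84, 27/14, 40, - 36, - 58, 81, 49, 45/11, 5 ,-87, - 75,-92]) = [ - 92, - 87 , - 84, - 75, - 58, - 36, 27/14,45/11,5, 40, 49, 81, 97]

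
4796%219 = 197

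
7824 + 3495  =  11319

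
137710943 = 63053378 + 74657565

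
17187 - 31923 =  - 14736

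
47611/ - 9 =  - 47611/9 = -  5290.11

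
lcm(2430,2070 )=55890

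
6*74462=446772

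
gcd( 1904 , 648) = 8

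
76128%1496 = 1328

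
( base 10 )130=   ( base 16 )82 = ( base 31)46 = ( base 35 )3P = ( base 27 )4M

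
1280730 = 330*3881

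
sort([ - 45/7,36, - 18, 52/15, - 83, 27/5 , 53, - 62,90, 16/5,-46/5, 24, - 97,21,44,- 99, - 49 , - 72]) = [-99, - 97,- 83, - 72, - 62, - 49, - 18,-46/5, - 45/7,16/5,52/15,27/5 , 21,24,36,44, 53,90]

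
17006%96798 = 17006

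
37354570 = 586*63745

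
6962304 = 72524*96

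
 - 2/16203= - 1 + 16201/16203 = - 0.00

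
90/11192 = 45/5596 = 0.01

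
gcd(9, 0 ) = 9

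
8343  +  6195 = 14538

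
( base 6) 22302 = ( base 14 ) 11dc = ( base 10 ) 3134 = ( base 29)3L2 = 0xC3E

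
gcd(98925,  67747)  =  1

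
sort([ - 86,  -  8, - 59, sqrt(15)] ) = [ - 86,-59, -8, sqrt (15)]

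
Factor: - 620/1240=-1/2 = - 2^( - 1)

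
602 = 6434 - 5832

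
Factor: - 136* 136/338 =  - 2^5 * 13^( - 2 ) * 17^2 = - 9248/169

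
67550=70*965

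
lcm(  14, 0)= 0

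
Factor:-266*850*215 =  - 48611500 = - 2^2*5^3 * 7^1*17^1*19^1*43^1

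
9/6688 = 9/6688 = 0.00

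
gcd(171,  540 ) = 9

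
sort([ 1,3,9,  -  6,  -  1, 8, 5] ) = [-6,  -  1, 1,3,5,8,9] 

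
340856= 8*42607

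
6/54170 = 3/27085 = 0.00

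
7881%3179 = 1523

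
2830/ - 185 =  - 566/37= - 15.30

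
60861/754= 60861/754 = 80.72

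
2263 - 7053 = -4790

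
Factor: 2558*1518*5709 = 2^2*3^2*11^2*23^1*173^1*1279^1 = 22168298196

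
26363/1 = 26363 = 26363.00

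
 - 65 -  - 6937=6872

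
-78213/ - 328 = 78213/328=238.45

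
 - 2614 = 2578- 5192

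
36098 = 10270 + 25828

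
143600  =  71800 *2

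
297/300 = 99/100= 0.99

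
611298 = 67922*9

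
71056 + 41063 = 112119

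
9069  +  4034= 13103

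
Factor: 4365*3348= 2^2*3^5*5^1*31^1*97^1 = 14614020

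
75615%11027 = 9453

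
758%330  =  98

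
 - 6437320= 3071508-9508828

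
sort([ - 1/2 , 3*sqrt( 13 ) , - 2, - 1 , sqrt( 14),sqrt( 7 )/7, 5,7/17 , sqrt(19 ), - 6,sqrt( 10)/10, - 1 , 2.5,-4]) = [-6,-4, - 2, - 1, - 1, - 1/2, sqrt( 10)/10, sqrt( 7) /7,7/17,2.5 , sqrt(14 ),sqrt( 19 ), 5,3 * sqrt ( 13 ) ] 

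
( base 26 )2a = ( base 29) 24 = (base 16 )3E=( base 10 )62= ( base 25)2C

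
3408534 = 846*4029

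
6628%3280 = 68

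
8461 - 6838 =1623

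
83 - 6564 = - 6481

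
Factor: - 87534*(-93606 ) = 8193707604 = 2^2*3^4*1621^1*15601^1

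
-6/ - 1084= 3/542 = 0.01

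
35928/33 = 1088 +8/11 = 1088.73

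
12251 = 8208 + 4043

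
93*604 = 56172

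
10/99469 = 10/99469 = 0.00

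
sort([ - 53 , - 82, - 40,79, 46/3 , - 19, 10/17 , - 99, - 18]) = [ -99,-82, - 53, - 40, - 19, - 18,10/17, 46/3, 79]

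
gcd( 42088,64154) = 2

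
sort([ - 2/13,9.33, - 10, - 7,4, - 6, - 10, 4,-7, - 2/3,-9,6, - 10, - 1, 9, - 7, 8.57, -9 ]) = [  -  10, - 10, - 10, - 9, - 9, - 7, - 7 , - 7, - 6 , -1,-2/3, - 2/13,  4,4,6, 8.57,9, 9.33] 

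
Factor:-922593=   -  3^1*7^1 * 43933^1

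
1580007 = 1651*957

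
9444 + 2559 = 12003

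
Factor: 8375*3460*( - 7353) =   -  213071557500 = - 2^2*3^2 * 5^4 * 19^1*43^1*67^1 * 173^1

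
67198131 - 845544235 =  - 778346104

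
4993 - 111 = 4882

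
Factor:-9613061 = - 9613061^1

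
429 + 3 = 432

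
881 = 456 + 425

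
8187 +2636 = 10823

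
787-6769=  - 5982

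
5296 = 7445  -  2149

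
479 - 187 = 292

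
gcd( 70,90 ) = 10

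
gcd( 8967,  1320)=3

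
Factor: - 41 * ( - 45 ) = 3^2*5^1 * 41^1 = 1845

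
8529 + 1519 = 10048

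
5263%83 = 34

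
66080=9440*7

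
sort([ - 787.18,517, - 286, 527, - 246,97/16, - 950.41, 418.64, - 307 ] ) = [ - 950.41, - 787.18, - 307 , - 286, - 246,97/16,418.64,517,527] 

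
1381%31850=1381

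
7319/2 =7319/2  =  3659.50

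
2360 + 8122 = 10482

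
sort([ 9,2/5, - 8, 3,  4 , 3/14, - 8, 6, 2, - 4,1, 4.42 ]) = [ - 8,-8 ,-4,  3/14, 2/5,1,2, 3,4,4.42, 6,9 ]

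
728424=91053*8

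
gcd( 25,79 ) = 1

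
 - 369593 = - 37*9989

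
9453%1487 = 531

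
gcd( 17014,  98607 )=1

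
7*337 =2359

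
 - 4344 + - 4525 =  - 8869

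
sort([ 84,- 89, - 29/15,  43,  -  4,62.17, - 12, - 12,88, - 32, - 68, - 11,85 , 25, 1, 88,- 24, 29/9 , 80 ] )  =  [ - 89 , - 68, - 32, - 24, - 12, - 12, - 11, - 4, - 29/15, 1, 29/9 , 25, 43, 62.17,80,84,  85, 88,88 ] 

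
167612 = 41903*4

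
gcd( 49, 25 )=1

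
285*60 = 17100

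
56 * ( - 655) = -36680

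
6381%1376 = 877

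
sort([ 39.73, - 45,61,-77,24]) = [ -77,  -  45,24,39.73,61]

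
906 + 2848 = 3754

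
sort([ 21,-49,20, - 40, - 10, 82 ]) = [ - 49,  -  40,-10, 20, 21,82]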